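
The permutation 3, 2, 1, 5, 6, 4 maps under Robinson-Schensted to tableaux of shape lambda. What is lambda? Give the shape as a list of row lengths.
RSK row insertion gives P = [[1, 4, 6], [2, 5], [3]], which has shape [3, 2, 1].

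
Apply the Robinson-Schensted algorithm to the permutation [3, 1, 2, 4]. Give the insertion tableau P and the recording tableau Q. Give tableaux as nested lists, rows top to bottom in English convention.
P = [[1, 2, 4], [3]], Q = [[1, 3, 4], [2]]

Insert each entry of the permutation into P by Schensted row insertion, recording in Q the position of each new cell.

Insert 3: appended to row 1. P = [[3]].
Insert 1: 1 bumps 3 from row 1; 3 starts row 2. P = [[1], [3]].
Insert 2: appended to row 1. P = [[1, 2], [3]].
Insert 4: appended to row 1. P = [[1, 2, 4], [3]].

So P = [[1, 2, 4], [3]], Q = [[1, 3, 4], [2]].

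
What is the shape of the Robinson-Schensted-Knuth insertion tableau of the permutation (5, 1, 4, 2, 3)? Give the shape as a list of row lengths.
[3, 1, 1]

Row-insert each entry into an empty tableau.

After inserting 5: P = [[5]].
After inserting 1: P = [[1], [5]].
After inserting 4: P = [[1, 4], [5]].
After inserting 2: P = [[1, 2], [4], [5]].
After inserting 3: P = [[1, 2, 3], [4], [5]].

The final insertion tableau P = [[1, 2, 3], [4], [5]] has shape [3, 1, 1].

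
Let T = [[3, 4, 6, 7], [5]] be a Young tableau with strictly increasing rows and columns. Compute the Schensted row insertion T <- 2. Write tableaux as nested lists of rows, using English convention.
In row 1, 2 replaces 3 (the leftmost entry greater than 2); 3 is bumped to row 2. In row 2, 3 replaces 5 (the leftmost entry greater than 3); 5 is bumped to row 3. 5 starts a new row 3. The new tableau is [[2, 4, 6, 7], [3], [5]].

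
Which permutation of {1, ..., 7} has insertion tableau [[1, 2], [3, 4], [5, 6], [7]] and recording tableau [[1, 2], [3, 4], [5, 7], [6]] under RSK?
5 7 3 6 4 1 2

Reverse the RSK construction: for i from n down to 1, find the cell of Q containing i, remove the entry at that cell from P, and reverse-bump it up through P; the value ejected from row 1 is w(i).

Step i=7: Q has 7 at row 3, column 2; remove 6 from row 3 of P and reverse-bump: 6 enters row 2 and ejects 4; 4 enters row 1 and ejects 2. So w(7) = 2. P is now [[1, 4], [3, 6], [5], [7]].
Step i=6: Q has 6 at row 4, column 1; remove 7 from row 4 of P and reverse-bump: 7 enters row 3 and ejects 5; 5 enters row 2 and ejects 3; 3 enters row 1 and ejects 1. So w(6) = 1. P is now [[3, 4], [5, 6], [7]].
Step i=5: Q has 5 at row 3, column 1; remove 7 from row 3 of P and reverse-bump: 7 enters row 2 and ejects 6; 6 enters row 1 and ejects 4. So w(5) = 4. P is now [[3, 6], [5, 7]].
Step i=4: Q has 4 at row 2, column 2; remove 7 from row 2 of P and reverse-bump: 7 enters row 1 and ejects 6. So w(4) = 6. P is now [[3, 7], [5]].
Step i=3: Q has 3 at row 2, column 1; remove 5 from row 2 of P and reverse-bump: 5 enters row 1 and ejects 3. So w(3) = 3. P is now [[5, 7]].
Step i=2: Q has 2 at row 1, column 2; remove that cell from P, ejecting 7. So w(2) = 7. P is now [[5]].
Step i=1: Q has 1 at row 1, column 1; remove that cell from P, ejecting 5. So w(1) = 5. P is now [].

So w = 5 7 3 6 4 1 2.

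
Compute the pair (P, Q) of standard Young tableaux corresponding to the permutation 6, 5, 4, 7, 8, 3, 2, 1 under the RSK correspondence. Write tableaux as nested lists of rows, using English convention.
Insert each entry of the permutation into P by Schensted row insertion, recording in Q the position of each new cell.

Insert 6: appended to row 1. P = [[6]].
Insert 5: 5 bumps 6 from row 1; 6 starts row 2. P = [[5], [6]].
Insert 4: 4 bumps 5 from row 1; 5 bumps 6 from row 2; 6 starts row 3. P = [[4], [5], [6]].
Insert 7: appended to row 1. P = [[4, 7], [5], [6]].
Insert 8: appended to row 1. P = [[4, 7, 8], [5], [6]].
Insert 3: 3 bumps 4 from row 1; 4 bumps 5 from row 2; 5 bumps 6 from row 3; 6 starts row 4. P = [[3, 7, 8], [4], [5], [6]].
Insert 2: 2 bumps 3 from row 1; 3 bumps 4 from row 2; 4 bumps 5 from row 3; 5 bumps 6 from row 4; 6 starts row 5. P = [[2, 7, 8], [3], [4], [5], [6]].
Insert 1: 1 bumps 2 from row 1; 2 bumps 3 from row 2; 3 bumps 4 from row 3; 4 bumps 5 from row 4; 5 bumps 6 from row 5; 6 starts row 6. P = [[1, 7, 8], [2], [3], [4], [5], [6]].

So P = [[1, 7, 8], [2], [3], [4], [5], [6]], Q = [[1, 4, 5], [2], [3], [6], [7], [8]].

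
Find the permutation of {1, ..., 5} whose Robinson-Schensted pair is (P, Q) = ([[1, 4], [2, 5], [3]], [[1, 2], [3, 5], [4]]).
Reverse the RSK construction: for i from n down to 1, find the cell of Q containing i, remove the entry at that cell from P, and reverse-bump it up through P; the value ejected from row 1 is w(i).

Step i=5: Q has 5 at row 2, column 2; remove 5 from row 2 of P and reverse-bump: 5 enters row 1 and ejects 4. So w(5) = 4. P is now [[1, 5], [2], [3]].
Step i=4: Q has 4 at row 3, column 1; remove 3 from row 3 of P and reverse-bump: 3 enters row 2 and ejects 2; 2 enters row 1 and ejects 1. So w(4) = 1. P is now [[2, 5], [3]].
Step i=3: Q has 3 at row 2, column 1; remove 3 from row 2 of P and reverse-bump: 3 enters row 1 and ejects 2. So w(3) = 2. P is now [[3, 5]].
Step i=2: Q has 2 at row 1, column 2; remove that cell from P, ejecting 5. So w(2) = 5. P is now [[3]].
Step i=1: Q has 1 at row 1, column 1; remove that cell from P, ejecting 3. So w(1) = 3. P is now [].

So w = 3 5 2 1 4.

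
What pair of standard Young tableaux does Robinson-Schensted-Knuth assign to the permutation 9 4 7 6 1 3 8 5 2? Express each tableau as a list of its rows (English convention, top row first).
P = [[1, 2, 5], [3, 6, 8], [4], [7], [9]], Q = [[1, 3, 7], [2, 6, 8], [4], [5], [9]]

Insert each entry of the permutation into P by Schensted row insertion, recording in Q the position of each new cell.

Insert 9: appended to row 1. P = [[9]].
Insert 4: 4 bumps 9 from row 1; 9 starts row 2. P = [[4], [9]].
Insert 7: appended to row 1. P = [[4, 7], [9]].
Insert 6: 6 bumps 7 from row 1; 7 bumps 9 from row 2; 9 starts row 3. P = [[4, 6], [7], [9]].
Insert 1: 1 bumps 4 from row 1; 4 bumps 7 from row 2; 7 bumps 9 from row 3; 9 starts row 4. P = [[1, 6], [4], [7], [9]].
Insert 3: 3 bumps 6 from row 1; 6 appends to row 2. P = [[1, 3], [4, 6], [7], [9]].
Insert 8: appended to row 1. P = [[1, 3, 8], [4, 6], [7], [9]].
Insert 5: 5 bumps 8 from row 1; 8 appends to row 2. P = [[1, 3, 5], [4, 6, 8], [7], [9]].
Insert 2: 2 bumps 3 from row 1; 3 bumps 4 from row 2; 4 bumps 7 from row 3; 7 bumps 9 from row 4; 9 starts row 5. P = [[1, 2, 5], [3, 6, 8], [4], [7], [9]].

So P = [[1, 2, 5], [3, 6, 8], [4], [7], [9]], Q = [[1, 3, 7], [2, 6, 8], [4], [5], [9]].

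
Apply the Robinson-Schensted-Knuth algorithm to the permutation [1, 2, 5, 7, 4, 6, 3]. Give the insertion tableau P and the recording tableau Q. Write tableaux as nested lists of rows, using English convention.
P = [[1, 2, 3, 6], [4, 7], [5]], Q = [[1, 2, 3, 4], [5, 6], [7]]

Insert each entry of the permutation into P by Schensted row insertion, recording in Q the position of each new cell.

Insert 1: appended to row 1. P = [[1]], Q = [[1]].
Insert 2: appended to row 1. P = [[1, 2]], Q = [[1, 2]].
Insert 5: appended to row 1. P = [[1, 2, 5]], Q = [[1, 2, 3]].
Insert 7: appended to row 1. P = [[1, 2, 5, 7]], Q = [[1, 2, 3, 4]].
Insert 4: 4 bumps 5 from row 1; 5 starts row 2. P = [[1, 2, 4, 7], [5]], Q = [[1, 2, 3, 4], [5]].
Insert 6: 6 bumps 7 from row 1; 7 appends to row 2. P = [[1, 2, 4, 6], [5, 7]], Q = [[1, 2, 3, 4], [5, 6]].
Insert 3: 3 bumps 4 from row 1; 4 bumps 5 from row 2; 5 starts row 3. P = [[1, 2, 3, 6], [4, 7], [5]], Q = [[1, 2, 3, 4], [5, 6], [7]].

So P = [[1, 2, 3, 6], [4, 7], [5]], Q = [[1, 2, 3, 4], [5, 6], [7]].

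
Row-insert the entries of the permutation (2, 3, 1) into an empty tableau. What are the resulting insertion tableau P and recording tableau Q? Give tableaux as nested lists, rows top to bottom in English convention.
Insert each entry of the permutation into P by Schensted row insertion, recording in Q the position of each new cell.

Insert 2: appended to row 1. P = [[2]].
Insert 3: appended to row 1. P = [[2, 3]].
Insert 1: 1 bumps 2 from row 1; 2 starts row 2. P = [[1, 3], [2]].

So P = [[1, 3], [2]], Q = [[1, 2], [3]].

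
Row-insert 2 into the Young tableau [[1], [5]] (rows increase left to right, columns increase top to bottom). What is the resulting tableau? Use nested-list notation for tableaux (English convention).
2 is larger than every entry of row 1, so it is appended to row 1. The new tableau is [[1, 2], [5]].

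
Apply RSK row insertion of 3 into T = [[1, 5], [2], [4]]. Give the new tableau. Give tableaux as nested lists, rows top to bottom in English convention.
[[1, 3], [2, 5], [4]]

In row 1, 3 replaces 5 (the leftmost entry greater than 3); 5 is bumped to row 2. 5 is appended to row 2. The new tableau is [[1, 3], [2, 5], [4]].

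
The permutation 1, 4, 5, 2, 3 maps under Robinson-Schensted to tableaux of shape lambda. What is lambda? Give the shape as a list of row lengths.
Row-insert each entry into an empty tableau.

After inserting 1: P = [[1]].
After inserting 4: P = [[1, 4]].
After inserting 5: P = [[1, 4, 5]].
After inserting 2: P = [[1, 2, 5], [4]].
After inserting 3: P = [[1, 2, 3], [4, 5]].

The final insertion tableau P = [[1, 2, 3], [4, 5]] has shape [3, 2].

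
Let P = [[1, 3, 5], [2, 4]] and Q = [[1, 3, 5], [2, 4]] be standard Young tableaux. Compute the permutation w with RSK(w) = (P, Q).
Reverse the RSK construction: for i from n down to 1, find the cell of Q containing i, remove the entry at that cell from P, and reverse-bump it up through P; the value ejected from row 1 is w(i).

Step i=5: Q has 5 at row 1, column 3; remove that cell from P, ejecting 5. So w(5) = 5. P is now [[1, 3], [2, 4]].
Step i=4: Q has 4 at row 2, column 2; remove 4 from row 2 of P and reverse-bump: 4 enters row 1 and ejects 3. So w(4) = 3. P is now [[1, 4], [2]].
Step i=3: Q has 3 at row 1, column 2; remove that cell from P, ejecting 4. So w(3) = 4. P is now [[1], [2]].
Step i=2: Q has 2 at row 2, column 1; remove 2 from row 2 of P and reverse-bump: 2 enters row 1 and ejects 1. So w(2) = 1. P is now [[2]].
Step i=1: Q has 1 at row 1, column 1; remove that cell from P, ejecting 2. So w(1) = 2. P is now [].

So w = 2 1 4 3 5.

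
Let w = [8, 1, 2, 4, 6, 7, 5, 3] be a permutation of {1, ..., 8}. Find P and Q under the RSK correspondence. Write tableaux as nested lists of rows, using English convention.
P = [[1, 2, 3, 5, 7], [4], [6], [8]], Q = [[1, 3, 4, 5, 6], [2], [7], [8]]

Insert each entry of the permutation into P by Schensted row insertion, recording in Q the position of each new cell.

Insert 8: appended to row 1. P = [[8]], Q = [[1]].
Insert 1: 1 bumps 8 from row 1; 8 starts row 2. P = [[1], [8]], Q = [[1], [2]].
Insert 2: appended to row 1. P = [[1, 2], [8]], Q = [[1, 3], [2]].
Insert 4: appended to row 1. P = [[1, 2, 4], [8]], Q = [[1, 3, 4], [2]].
Insert 6: appended to row 1. P = [[1, 2, 4, 6], [8]], Q = [[1, 3, 4, 5], [2]].
Insert 7: appended to row 1. P = [[1, 2, 4, 6, 7], [8]], Q = [[1, 3, 4, 5, 6], [2]].
Insert 5: 5 bumps 6 from row 1; 6 bumps 8 from row 2; 8 starts row 3. P = [[1, 2, 4, 5, 7], [6], [8]], Q = [[1, 3, 4, 5, 6], [2], [7]].
Insert 3: 3 bumps 4 from row 1; 4 bumps 6 from row 2; 6 bumps 8 from row 3; 8 starts row 4. P = [[1, 2, 3, 5, 7], [4], [6], [8]], Q = [[1, 3, 4, 5, 6], [2], [7], [8]].

So P = [[1, 2, 3, 5, 7], [4], [6], [8]], Q = [[1, 3, 4, 5, 6], [2], [7], [8]].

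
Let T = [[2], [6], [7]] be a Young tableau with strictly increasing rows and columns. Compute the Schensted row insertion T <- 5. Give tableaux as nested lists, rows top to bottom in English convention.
5 is larger than every entry of row 1, so it is appended to row 1. The new tableau is [[2, 5], [6], [7]].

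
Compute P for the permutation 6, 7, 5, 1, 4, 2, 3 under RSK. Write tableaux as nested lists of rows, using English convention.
After inserting 6: P = [[6]].
After inserting 7: P = [[6, 7]].
After inserting 5: P = [[5, 7], [6]].
After inserting 1: P = [[1, 7], [5], [6]].
After inserting 4: P = [[1, 4], [5, 7], [6]].
After inserting 2: P = [[1, 2], [4, 7], [5], [6]].
After inserting 3: P = [[1, 2, 3], [4, 7], [5], [6]].

So P = [[1, 2, 3], [4, 7], [5], [6]].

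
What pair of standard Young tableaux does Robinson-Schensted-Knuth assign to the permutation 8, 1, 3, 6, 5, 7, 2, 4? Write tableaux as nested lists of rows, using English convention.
Insert each entry of the permutation into P by Schensted row insertion, recording in Q the position of each new cell.

Insert 8: appended to row 1. P = [[8]].
Insert 1: 1 bumps 8 from row 1; 8 starts row 2. P = [[1], [8]].
Insert 3: appended to row 1. P = [[1, 3], [8]].
Insert 6: appended to row 1. P = [[1, 3, 6], [8]].
Insert 5: 5 bumps 6 from row 1; 6 bumps 8 from row 2; 8 starts row 3. P = [[1, 3, 5], [6], [8]].
Insert 7: appended to row 1. P = [[1, 3, 5, 7], [6], [8]].
Insert 2: 2 bumps 3 from row 1; 3 bumps 6 from row 2; 6 bumps 8 from row 3; 8 starts row 4. P = [[1, 2, 5, 7], [3], [6], [8]].
Insert 4: 4 bumps 5 from row 1; 5 appends to row 2. P = [[1, 2, 4, 7], [3, 5], [6], [8]].

So P = [[1, 2, 4, 7], [3, 5], [6], [8]], Q = [[1, 3, 4, 6], [2, 8], [5], [7]].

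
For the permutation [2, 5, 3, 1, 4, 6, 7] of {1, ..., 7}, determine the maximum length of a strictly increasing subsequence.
5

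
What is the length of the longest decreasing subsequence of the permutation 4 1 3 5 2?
3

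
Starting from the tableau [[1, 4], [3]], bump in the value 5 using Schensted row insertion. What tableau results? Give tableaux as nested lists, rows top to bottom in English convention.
[[1, 4, 5], [3]]

5 is larger than every entry of row 1, so it is appended to row 1. The new tableau is [[1, 4, 5], [3]].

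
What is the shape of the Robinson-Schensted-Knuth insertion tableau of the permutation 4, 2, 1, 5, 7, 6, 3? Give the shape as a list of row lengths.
Row-insert each entry into an empty tableau.

After inserting 4: P = [[4]].
After inserting 2: P = [[2], [4]].
After inserting 1: P = [[1], [2], [4]].
After inserting 5: P = [[1, 5], [2], [4]].
After inserting 7: P = [[1, 5, 7], [2], [4]].
After inserting 6: P = [[1, 5, 6], [2, 7], [4]].
After inserting 3: P = [[1, 3, 6], [2, 5], [4, 7]].

The final insertion tableau P = [[1, 3, 6], [2, 5], [4, 7]] has shape [3, 2, 2].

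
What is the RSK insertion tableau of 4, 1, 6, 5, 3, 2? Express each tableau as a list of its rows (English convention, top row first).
Insert 4: appended to row 1. P = [[4]].
Insert 1: 1 bumps 4 from row 1; 4 starts row 2. P = [[1], [4]].
Insert 6: appended to row 1. P = [[1, 6], [4]].
Insert 5: 5 bumps 6 from row 1; 6 appends to row 2. P = [[1, 5], [4, 6]].
Insert 3: 3 bumps 5 from row 1; 5 bumps 6 from row 2; 6 starts row 3. P = [[1, 3], [4, 5], [6]].
Insert 2: 2 bumps 3 from row 1; 3 bumps 4 from row 2; 4 bumps 6 from row 3; 6 starts row 4. P = [[1, 2], [3, 5], [4], [6]].

So P = [[1, 2], [3, 5], [4], [6]].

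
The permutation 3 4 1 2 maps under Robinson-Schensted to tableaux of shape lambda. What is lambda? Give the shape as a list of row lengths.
[2, 2]

Row-insert each entry into an empty tableau.

After inserting 3: P = [[3]].
After inserting 4: P = [[3, 4]].
After inserting 1: P = [[1, 4], [3]].
After inserting 2: P = [[1, 2], [3, 4]].

The final insertion tableau P = [[1, 2], [3, 4]] has shape [2, 2].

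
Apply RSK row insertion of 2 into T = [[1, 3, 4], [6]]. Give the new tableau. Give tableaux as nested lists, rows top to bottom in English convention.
In row 1, 2 replaces 3 (the leftmost entry greater than 2); 3 is bumped to row 2. In row 2, 3 replaces 6 (the leftmost entry greater than 3); 6 is bumped to row 3. 6 starts a new row 3. The new tableau is [[1, 2, 4], [3], [6]].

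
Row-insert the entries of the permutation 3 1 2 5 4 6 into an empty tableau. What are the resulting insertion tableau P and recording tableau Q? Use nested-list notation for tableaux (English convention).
Insert each entry of the permutation into P by Schensted row insertion, recording in Q the position of each new cell.

Insert 3: appended to row 1. P = [[3]].
Insert 1: 1 bumps 3 from row 1; 3 starts row 2. P = [[1], [3]].
Insert 2: appended to row 1. P = [[1, 2], [3]].
Insert 5: appended to row 1. P = [[1, 2, 5], [3]].
Insert 4: 4 bumps 5 from row 1; 5 appends to row 2. P = [[1, 2, 4], [3, 5]].
Insert 6: appended to row 1. P = [[1, 2, 4, 6], [3, 5]].

So P = [[1, 2, 4, 6], [3, 5]], Q = [[1, 3, 4, 6], [2, 5]].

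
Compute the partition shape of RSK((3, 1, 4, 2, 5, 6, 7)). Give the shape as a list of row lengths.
[5, 2]

Row-insert each entry into an empty tableau.

After inserting 3: P = [[3]].
After inserting 1: P = [[1], [3]].
After inserting 4: P = [[1, 4], [3]].
After inserting 2: P = [[1, 2], [3, 4]].
After inserting 5: P = [[1, 2, 5], [3, 4]].
After inserting 6: P = [[1, 2, 5, 6], [3, 4]].
After inserting 7: P = [[1, 2, 5, 6, 7], [3, 4]].

The final insertion tableau P = [[1, 2, 5, 6, 7], [3, 4]] has shape [5, 2].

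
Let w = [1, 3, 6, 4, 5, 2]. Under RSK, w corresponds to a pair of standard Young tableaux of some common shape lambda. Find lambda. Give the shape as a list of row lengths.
[4, 1, 1]

Row-insert each entry into an empty tableau.

After inserting 1: P = [[1]].
After inserting 3: P = [[1, 3]].
After inserting 6: P = [[1, 3, 6]].
After inserting 4: P = [[1, 3, 4], [6]].
After inserting 5: P = [[1, 3, 4, 5], [6]].
After inserting 2: P = [[1, 2, 4, 5], [3], [6]].

The final insertion tableau P = [[1, 2, 4, 5], [3], [6]] has shape [4, 1, 1].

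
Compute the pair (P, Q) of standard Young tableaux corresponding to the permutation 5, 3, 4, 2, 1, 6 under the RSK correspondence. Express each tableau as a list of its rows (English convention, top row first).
Insert each entry of the permutation into P by Schensted row insertion, recording in Q the position of each new cell.

Insert 5: appended to row 1. P = [[5]].
Insert 3: 3 bumps 5 from row 1; 5 starts row 2. P = [[3], [5]].
Insert 4: appended to row 1. P = [[3, 4], [5]].
Insert 2: 2 bumps 3 from row 1; 3 bumps 5 from row 2; 5 starts row 3. P = [[2, 4], [3], [5]].
Insert 1: 1 bumps 2 from row 1; 2 bumps 3 from row 2; 3 bumps 5 from row 3; 5 starts row 4. P = [[1, 4], [2], [3], [5]].
Insert 6: appended to row 1. P = [[1, 4, 6], [2], [3], [5]].

So P = [[1, 4, 6], [2], [3], [5]], Q = [[1, 3, 6], [2], [4], [5]].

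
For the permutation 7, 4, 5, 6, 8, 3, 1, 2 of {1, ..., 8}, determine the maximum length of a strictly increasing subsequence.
4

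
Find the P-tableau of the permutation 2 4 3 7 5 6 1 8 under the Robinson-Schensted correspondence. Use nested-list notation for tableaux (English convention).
After inserting 2: P = [[2]].
After inserting 4: P = [[2, 4]].
After inserting 3: P = [[2, 3], [4]].
After inserting 7: P = [[2, 3, 7], [4]].
After inserting 5: P = [[2, 3, 5], [4, 7]].
After inserting 6: P = [[2, 3, 5, 6], [4, 7]].
After inserting 1: P = [[1, 3, 5, 6], [2, 7], [4]].
After inserting 8: P = [[1, 3, 5, 6, 8], [2, 7], [4]].

So P = [[1, 3, 5, 6, 8], [2, 7], [4]].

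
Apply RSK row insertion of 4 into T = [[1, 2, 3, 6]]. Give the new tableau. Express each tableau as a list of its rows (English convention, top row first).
[[1, 2, 3, 4], [6]]

In row 1, 4 replaces 6 (the leftmost entry greater than 4); 6 is bumped to row 2. 6 starts a new row 2. The new tableau is [[1, 2, 3, 4], [6]].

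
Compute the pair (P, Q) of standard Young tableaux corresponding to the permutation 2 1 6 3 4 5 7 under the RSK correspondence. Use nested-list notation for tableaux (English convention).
P = [[1, 3, 4, 5, 7], [2, 6]], Q = [[1, 3, 5, 6, 7], [2, 4]]

Insert each entry of the permutation into P by Schensted row insertion, recording in Q the position of each new cell.

After inserting 2: P = [[2]].
After inserting 1: P = [[1], [2]].
After inserting 6: P = [[1, 6], [2]].
After inserting 3: P = [[1, 3], [2, 6]].
After inserting 4: P = [[1, 3, 4], [2, 6]].
After inserting 5: P = [[1, 3, 4, 5], [2, 6]].
After inserting 7: P = [[1, 3, 4, 5, 7], [2, 6]].

So P = [[1, 3, 4, 5, 7], [2, 6]], Q = [[1, 3, 5, 6, 7], [2, 4]].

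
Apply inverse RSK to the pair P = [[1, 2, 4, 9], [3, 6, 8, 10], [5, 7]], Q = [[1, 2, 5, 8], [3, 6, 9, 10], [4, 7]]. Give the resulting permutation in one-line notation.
5 7 3 1 8 6 2 10 4 9

Reverse the RSK construction: for i from n down to 1, find the cell of Q containing i, remove the entry at that cell from P, and reverse-bump it up through P; the value ejected from row 1 is w(i).

Step i=10: Q has 10 at row 2, column 4; remove 10 from row 2 of P and reverse-bump: 10 enters row 1 and ejects 9. So w(10) = 9. P is now [[1, 2, 4, 10], [3, 6, 8], [5, 7]].
Step i=9: Q has 9 at row 2, column 3; remove 8 from row 2 of P and reverse-bump: 8 enters row 1 and ejects 4. So w(9) = 4. P is now [[1, 2, 8, 10], [3, 6], [5, 7]].
Step i=8: Q has 8 at row 1, column 4; remove that cell from P, ejecting 10. So w(8) = 10. P is now [[1, 2, 8], [3, 6], [5, 7]].
Step i=7: Q has 7 at row 3, column 2; remove 7 from row 3 of P and reverse-bump: 7 enters row 2 and ejects 6; 6 enters row 1 and ejects 2. So w(7) = 2. P is now [[1, 6, 8], [3, 7], [5]].
Step i=6: Q has 6 at row 2, column 2; remove 7 from row 2 of P and reverse-bump: 7 enters row 1 and ejects 6. So w(6) = 6. P is now [[1, 7, 8], [3], [5]].
Step i=5: Q has 5 at row 1, column 3; remove that cell from P, ejecting 8. So w(5) = 8. P is now [[1, 7], [3], [5]].
Step i=4: Q has 4 at row 3, column 1; remove 5 from row 3 of P and reverse-bump: 5 enters row 2 and ejects 3; 3 enters row 1 and ejects 1. So w(4) = 1. P is now [[3, 7], [5]].
Step i=3: Q has 3 at row 2, column 1; remove 5 from row 2 of P and reverse-bump: 5 enters row 1 and ejects 3. So w(3) = 3. P is now [[5, 7]].
Step i=2: Q has 2 at row 1, column 2; remove that cell from P, ejecting 7. So w(2) = 7. P is now [[5]].
Step i=1: Q has 1 at row 1, column 1; remove that cell from P, ejecting 5. So w(1) = 5. P is now [].

So w = 5 7 3 1 8 6 2 10 4 9.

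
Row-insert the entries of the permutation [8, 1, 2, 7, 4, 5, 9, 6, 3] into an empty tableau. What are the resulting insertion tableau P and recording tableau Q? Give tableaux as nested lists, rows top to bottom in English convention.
Insert each entry of the permutation into P by Schensted row insertion, recording in Q the position of each new cell.

Insert 8: appended to row 1. P = [[8]].
Insert 1: 1 bumps 8 from row 1; 8 starts row 2. P = [[1], [8]].
Insert 2: appended to row 1. P = [[1, 2], [8]].
Insert 7: appended to row 1. P = [[1, 2, 7], [8]].
Insert 4: 4 bumps 7 from row 1; 7 bumps 8 from row 2; 8 starts row 3. P = [[1, 2, 4], [7], [8]].
Insert 5: appended to row 1. P = [[1, 2, 4, 5], [7], [8]].
Insert 9: appended to row 1. P = [[1, 2, 4, 5, 9], [7], [8]].
Insert 6: 6 bumps 9 from row 1; 9 appends to row 2. P = [[1, 2, 4, 5, 6], [7, 9], [8]].
Insert 3: 3 bumps 4 from row 1; 4 bumps 7 from row 2; 7 bumps 8 from row 3; 8 starts row 4. P = [[1, 2, 3, 5, 6], [4, 9], [7], [8]].

So P = [[1, 2, 3, 5, 6], [4, 9], [7], [8]], Q = [[1, 3, 4, 6, 7], [2, 8], [5], [9]].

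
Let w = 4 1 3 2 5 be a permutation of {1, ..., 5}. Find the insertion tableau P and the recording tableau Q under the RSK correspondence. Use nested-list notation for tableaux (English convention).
P = [[1, 2, 5], [3], [4]], Q = [[1, 3, 5], [2], [4]]

Insert each entry of the permutation into P by Schensted row insertion, recording in Q the position of each new cell.

Insert 4: appended to row 1. P = [[4]], Q = [[1]].
Insert 1: 1 bumps 4 from row 1; 4 starts row 2. P = [[1], [4]], Q = [[1], [2]].
Insert 3: appended to row 1. P = [[1, 3], [4]], Q = [[1, 3], [2]].
Insert 2: 2 bumps 3 from row 1; 3 bumps 4 from row 2; 4 starts row 3. P = [[1, 2], [3], [4]], Q = [[1, 3], [2], [4]].
Insert 5: appended to row 1. P = [[1, 2, 5], [3], [4]], Q = [[1, 3, 5], [2], [4]].

So P = [[1, 2, 5], [3], [4]], Q = [[1, 3, 5], [2], [4]].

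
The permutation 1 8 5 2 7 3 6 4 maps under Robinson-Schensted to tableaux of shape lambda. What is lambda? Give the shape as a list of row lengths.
[4, 2, 1, 1]

Row-insert each entry into an empty tableau.

After inserting 1: P = [[1]].
After inserting 8: P = [[1, 8]].
After inserting 5: P = [[1, 5], [8]].
After inserting 2: P = [[1, 2], [5], [8]].
After inserting 7: P = [[1, 2, 7], [5], [8]].
After inserting 3: P = [[1, 2, 3], [5, 7], [8]].
After inserting 6: P = [[1, 2, 3, 6], [5, 7], [8]].
After inserting 4: P = [[1, 2, 3, 4], [5, 6], [7], [8]].

The final insertion tableau P = [[1, 2, 3, 4], [5, 6], [7], [8]] has shape [4, 2, 1, 1].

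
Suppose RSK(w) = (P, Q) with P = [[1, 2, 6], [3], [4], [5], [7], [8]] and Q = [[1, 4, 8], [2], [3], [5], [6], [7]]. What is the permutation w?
Reverse the RSK construction: for i from n down to 1, find the cell of Q containing i, remove the entry at that cell from P, and reverse-bump it up through P; the value ejected from row 1 is w(i).

Step i=8: Q has 8 at row 1, column 3; remove that cell from P, ejecting 6. So w(8) = 6. P is now [[1, 2], [3], [4], [5], [7], [8]].
Step i=7: Q has 7 at row 6, column 1; remove 8 from row 6 of P and reverse-bump: 8 enters row 5 and ejects 7; 7 enters row 4 and ejects 5; 5 enters row 3 and ejects 4; 4 enters row 2 and ejects 3; 3 enters row 1 and ejects 2. So w(7) = 2. P is now [[1, 3], [4], [5], [7], [8]].
Step i=6: Q has 6 at row 5, column 1; remove 8 from row 5 of P and reverse-bump: 8 enters row 4 and ejects 7; 7 enters row 3 and ejects 5; 5 enters row 2 and ejects 4; 4 enters row 1 and ejects 3. So w(6) = 3. P is now [[1, 4], [5], [7], [8]].
Step i=5: Q has 5 at row 4, column 1; remove 8 from row 4 of P and reverse-bump: 8 enters row 3 and ejects 7; 7 enters row 2 and ejects 5; 5 enters row 1 and ejects 4. So w(5) = 4. P is now [[1, 5], [7], [8]].
Step i=4: Q has 4 at row 1, column 2; remove that cell from P, ejecting 5. So w(4) = 5. P is now [[1], [7], [8]].
Step i=3: Q has 3 at row 3, column 1; remove 8 from row 3 of P and reverse-bump: 8 enters row 2 and ejects 7; 7 enters row 1 and ejects 1. So w(3) = 1. P is now [[7], [8]].
Step i=2: Q has 2 at row 2, column 1; remove 8 from row 2 of P and reverse-bump: 8 enters row 1 and ejects 7. So w(2) = 7. P is now [[8]].
Step i=1: Q has 1 at row 1, column 1; remove that cell from P, ejecting 8. So w(1) = 8. P is now [].

So w = 8 7 1 5 4 3 2 6.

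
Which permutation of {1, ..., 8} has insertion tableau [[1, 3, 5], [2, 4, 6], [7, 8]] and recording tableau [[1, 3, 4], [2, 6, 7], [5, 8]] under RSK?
7 2 4 8 1 3 6 5

Reverse the RSK construction: for i from n down to 1, find the cell of Q containing i, remove the entry at that cell from P, and reverse-bump it up through P; the value ejected from row 1 is w(i).

Step i=8: Q has 8 at row 3, column 2; remove 8 from row 3 of P and reverse-bump: 8 enters row 2 and ejects 6; 6 enters row 1 and ejects 5. So w(8) = 5. P is now [[1, 3, 6], [2, 4, 8], [7]].
Step i=7: Q has 7 at row 2, column 3; remove 8 from row 2 of P and reverse-bump: 8 enters row 1 and ejects 6. So w(7) = 6. P is now [[1, 3, 8], [2, 4], [7]].
Step i=6: Q has 6 at row 2, column 2; remove 4 from row 2 of P and reverse-bump: 4 enters row 1 and ejects 3. So w(6) = 3. P is now [[1, 4, 8], [2], [7]].
Step i=5: Q has 5 at row 3, column 1; remove 7 from row 3 of P and reverse-bump: 7 enters row 2 and ejects 2; 2 enters row 1 and ejects 1. So w(5) = 1. P is now [[2, 4, 8], [7]].
Step i=4: Q has 4 at row 1, column 3; remove that cell from P, ejecting 8. So w(4) = 8. P is now [[2, 4], [7]].
Step i=3: Q has 3 at row 1, column 2; remove that cell from P, ejecting 4. So w(3) = 4. P is now [[2], [7]].
Step i=2: Q has 2 at row 2, column 1; remove 7 from row 2 of P and reverse-bump: 7 enters row 1 and ejects 2. So w(2) = 2. P is now [[7]].
Step i=1: Q has 1 at row 1, column 1; remove that cell from P, ejecting 7. So w(1) = 7. P is now [].

So w = 7 2 4 8 1 3 6 5.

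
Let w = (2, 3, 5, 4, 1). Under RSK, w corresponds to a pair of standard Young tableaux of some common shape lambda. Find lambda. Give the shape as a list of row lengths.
[3, 1, 1]

Row-insert each entry into an empty tableau.

After inserting 2: P = [[2]].
After inserting 3: P = [[2, 3]].
After inserting 5: P = [[2, 3, 5]].
After inserting 4: P = [[2, 3, 4], [5]].
After inserting 1: P = [[1, 3, 4], [2], [5]].

The final insertion tableau P = [[1, 3, 4], [2], [5]] has shape [3, 1, 1].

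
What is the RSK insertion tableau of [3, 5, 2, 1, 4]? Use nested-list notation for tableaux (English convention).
P = [[1, 4], [2, 5], [3]]

Insert 3: appended to row 1. P = [[3]].
Insert 5: appended to row 1. P = [[3, 5]].
Insert 2: 2 bumps 3 from row 1; 3 starts row 2. P = [[2, 5], [3]].
Insert 1: 1 bumps 2 from row 1; 2 bumps 3 from row 2; 3 starts row 3. P = [[1, 5], [2], [3]].
Insert 4: 4 bumps 5 from row 1; 5 appends to row 2. P = [[1, 4], [2, 5], [3]].

So P = [[1, 4], [2, 5], [3]].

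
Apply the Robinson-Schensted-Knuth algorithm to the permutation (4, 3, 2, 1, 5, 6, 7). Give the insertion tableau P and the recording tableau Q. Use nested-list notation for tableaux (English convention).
P = [[1, 5, 6, 7], [2], [3], [4]], Q = [[1, 5, 6, 7], [2], [3], [4]]

Insert each entry of the permutation into P by Schensted row insertion, recording in Q the position of each new cell.

Insert 4: appended to row 1. P = [[4]].
Insert 3: 3 bumps 4 from row 1; 4 starts row 2. P = [[3], [4]].
Insert 2: 2 bumps 3 from row 1; 3 bumps 4 from row 2; 4 starts row 3. P = [[2], [3], [4]].
Insert 1: 1 bumps 2 from row 1; 2 bumps 3 from row 2; 3 bumps 4 from row 3; 4 starts row 4. P = [[1], [2], [3], [4]].
Insert 5: appended to row 1. P = [[1, 5], [2], [3], [4]].
Insert 6: appended to row 1. P = [[1, 5, 6], [2], [3], [4]].
Insert 7: appended to row 1. P = [[1, 5, 6, 7], [2], [3], [4]].

So P = [[1, 5, 6, 7], [2], [3], [4]], Q = [[1, 5, 6, 7], [2], [3], [4]].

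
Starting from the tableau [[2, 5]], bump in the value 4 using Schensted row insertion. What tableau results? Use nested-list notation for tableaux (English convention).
[[2, 4], [5]]

In row 1, 4 replaces 5 (the leftmost entry greater than 4); 5 is bumped to row 2. 5 starts a new row 2. The new tableau is [[2, 4], [5]].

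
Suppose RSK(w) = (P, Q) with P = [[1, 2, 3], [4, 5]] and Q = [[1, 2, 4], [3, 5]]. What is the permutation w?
Reverse the RSK construction: for i from n down to 1, find the cell of Q containing i, remove the entry at that cell from P, and reverse-bump it up through P; the value ejected from row 1 is w(i).

Step i=5: Q has 5 at row 2, column 2; remove 5 from row 2 of P and reverse-bump: 5 enters row 1 and ejects 3. So w(5) = 3. P is now [[1, 2, 5], [4]].
Step i=4: Q has 4 at row 1, column 3; remove that cell from P, ejecting 5. So w(4) = 5. P is now [[1, 2], [4]].
Step i=3: Q has 3 at row 2, column 1; remove 4 from row 2 of P and reverse-bump: 4 enters row 1 and ejects 2. So w(3) = 2. P is now [[1, 4]].
Step i=2: Q has 2 at row 1, column 2; remove that cell from P, ejecting 4. So w(2) = 4. P is now [[1]].
Step i=1: Q has 1 at row 1, column 1; remove that cell from P, ejecting 1. So w(1) = 1. P is now [].

So w = 1 4 2 5 3.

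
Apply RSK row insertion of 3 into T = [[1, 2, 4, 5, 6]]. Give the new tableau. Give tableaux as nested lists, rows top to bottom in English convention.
[[1, 2, 3, 5, 6], [4]]

In row 1, 3 replaces 4 (the leftmost entry greater than 3); 4 is bumped to row 2. 4 starts a new row 2. The new tableau is [[1, 2, 3, 5, 6], [4]].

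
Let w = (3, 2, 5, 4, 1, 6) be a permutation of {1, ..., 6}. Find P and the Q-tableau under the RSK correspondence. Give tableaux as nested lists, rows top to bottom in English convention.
P = [[1, 4, 6], [2, 5], [3]], Q = [[1, 3, 6], [2, 4], [5]]

Insert each entry of the permutation into P by Schensted row insertion, recording in Q the position of each new cell.

Insert 3: appended to row 1. P = [[3]].
Insert 2: 2 bumps 3 from row 1; 3 starts row 2. P = [[2], [3]].
Insert 5: appended to row 1. P = [[2, 5], [3]].
Insert 4: 4 bumps 5 from row 1; 5 appends to row 2. P = [[2, 4], [3, 5]].
Insert 1: 1 bumps 2 from row 1; 2 bumps 3 from row 2; 3 starts row 3. P = [[1, 4], [2, 5], [3]].
Insert 6: appended to row 1. P = [[1, 4, 6], [2, 5], [3]].

So P = [[1, 4, 6], [2, 5], [3]], Q = [[1, 3, 6], [2, 4], [5]].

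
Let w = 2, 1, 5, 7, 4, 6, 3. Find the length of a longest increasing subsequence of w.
3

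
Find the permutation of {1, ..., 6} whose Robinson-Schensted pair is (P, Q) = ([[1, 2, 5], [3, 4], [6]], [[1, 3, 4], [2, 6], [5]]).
Reverse the RSK construction: for i from n down to 1, find the cell of Q containing i, remove the entry at that cell from P, and reverse-bump it up through P; the value ejected from row 1 is w(i).

Step i=6: Q has 6 at row 2, column 2; remove 4 from row 2 of P and reverse-bump: 4 enters row 1 and ejects 2. So w(6) = 2. P is now [[1, 4, 5], [3], [6]].
Step i=5: Q has 5 at row 3, column 1; remove 6 from row 3 of P and reverse-bump: 6 enters row 2 and ejects 3; 3 enters row 1 and ejects 1. So w(5) = 1. P is now [[3, 4, 5], [6]].
Step i=4: Q has 4 at row 1, column 3; remove that cell from P, ejecting 5. So w(4) = 5. P is now [[3, 4], [6]].
Step i=3: Q has 3 at row 1, column 2; remove that cell from P, ejecting 4. So w(3) = 4. P is now [[3], [6]].
Step i=2: Q has 2 at row 2, column 1; remove 6 from row 2 of P and reverse-bump: 6 enters row 1 and ejects 3. So w(2) = 3. P is now [[6]].
Step i=1: Q has 1 at row 1, column 1; remove that cell from P, ejecting 6. So w(1) = 6. P is now [].

So w = 6 3 4 5 1 2.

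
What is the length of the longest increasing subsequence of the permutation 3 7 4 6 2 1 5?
3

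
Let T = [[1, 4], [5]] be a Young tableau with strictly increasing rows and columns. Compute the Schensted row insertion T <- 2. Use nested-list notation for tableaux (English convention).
In row 1, 2 replaces 4 (the leftmost entry greater than 2); 4 is bumped to row 2. In row 2, 4 replaces 5 (the leftmost entry greater than 4); 5 is bumped to row 3. 5 starts a new row 3. The new tableau is [[1, 2], [4], [5]].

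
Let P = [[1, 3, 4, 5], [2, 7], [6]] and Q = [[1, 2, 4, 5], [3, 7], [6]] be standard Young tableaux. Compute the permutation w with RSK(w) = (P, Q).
2 6 3 4 7 1 5

Reverse the RSK construction: for i from n down to 1, find the cell of Q containing i, remove the entry at that cell from P, and reverse-bump it up through P; the value ejected from row 1 is w(i).

Step i=7: Q has 7 at row 2, column 2; remove 7 from row 2 of P and reverse-bump: 7 enters row 1 and ejects 5. So w(7) = 5. P is now [[1, 3, 4, 7], [2], [6]].
Step i=6: Q has 6 at row 3, column 1; remove 6 from row 3 of P and reverse-bump: 6 enters row 2 and ejects 2; 2 enters row 1 and ejects 1. So w(6) = 1. P is now [[2, 3, 4, 7], [6]].
Step i=5: Q has 5 at row 1, column 4; remove that cell from P, ejecting 7. So w(5) = 7. P is now [[2, 3, 4], [6]].
Step i=4: Q has 4 at row 1, column 3; remove that cell from P, ejecting 4. So w(4) = 4. P is now [[2, 3], [6]].
Step i=3: Q has 3 at row 2, column 1; remove 6 from row 2 of P and reverse-bump: 6 enters row 1 and ejects 3. So w(3) = 3. P is now [[2, 6]].
Step i=2: Q has 2 at row 1, column 2; remove that cell from P, ejecting 6. So w(2) = 6. P is now [[2]].
Step i=1: Q has 1 at row 1, column 1; remove that cell from P, ejecting 2. So w(1) = 2. P is now [].

So w = 2 6 3 4 7 1 5.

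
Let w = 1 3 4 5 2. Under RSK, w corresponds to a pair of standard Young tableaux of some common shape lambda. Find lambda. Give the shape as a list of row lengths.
Row-insert each entry into an empty tableau.

After inserting 1: P = [[1]].
After inserting 3: P = [[1, 3]].
After inserting 4: P = [[1, 3, 4]].
After inserting 5: P = [[1, 3, 4, 5]].
After inserting 2: P = [[1, 2, 4, 5], [3]].

The final insertion tableau P = [[1, 2, 4, 5], [3]] has shape [4, 1].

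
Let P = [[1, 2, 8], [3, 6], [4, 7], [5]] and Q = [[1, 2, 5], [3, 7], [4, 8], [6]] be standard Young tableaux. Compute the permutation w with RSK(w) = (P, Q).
Reverse the RSK construction: for i from n down to 1, find the cell of Q containing i, remove the entry at that cell from P, and reverse-bump it up through P; the value ejected from row 1 is w(i).

Step i=8: Q has 8 at row 3, column 2; remove 7 from row 3 of P and reverse-bump: 7 enters row 2 and ejects 6; 6 enters row 1 and ejects 2. So w(8) = 2. P is now [[1, 6, 8], [3, 7], [4], [5]].
Step i=7: Q has 7 at row 2, column 2; remove 7 from row 2 of P and reverse-bump: 7 enters row 1 and ejects 6. So w(7) = 6. P is now [[1, 7, 8], [3], [4], [5]].
Step i=6: Q has 6 at row 4, column 1; remove 5 from row 4 of P and reverse-bump: 5 enters row 3 and ejects 4; 4 enters row 2 and ejects 3; 3 enters row 1 and ejects 1. So w(6) = 1. P is now [[3, 7, 8], [4], [5]].
Step i=5: Q has 5 at row 1, column 3; remove that cell from P, ejecting 8. So w(5) = 8. P is now [[3, 7], [4], [5]].
Step i=4: Q has 4 at row 3, column 1; remove 5 from row 3 of P and reverse-bump: 5 enters row 2 and ejects 4; 4 enters row 1 and ejects 3. So w(4) = 3. P is now [[4, 7], [5]].
Step i=3: Q has 3 at row 2, column 1; remove 5 from row 2 of P and reverse-bump: 5 enters row 1 and ejects 4. So w(3) = 4. P is now [[5, 7]].
Step i=2: Q has 2 at row 1, column 2; remove that cell from P, ejecting 7. So w(2) = 7. P is now [[5]].
Step i=1: Q has 1 at row 1, column 1; remove that cell from P, ejecting 5. So w(1) = 5. P is now [].

So w = 5 7 4 3 8 1 6 2.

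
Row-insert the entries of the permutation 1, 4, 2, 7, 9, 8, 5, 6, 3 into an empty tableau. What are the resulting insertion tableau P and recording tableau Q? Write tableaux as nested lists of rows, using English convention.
Insert each entry of the permutation into P by Schensted row insertion, recording in Q the position of each new cell.

Insert 1: appended to row 1. P = [[1]].
Insert 4: appended to row 1. P = [[1, 4]].
Insert 2: 2 bumps 4 from row 1; 4 starts row 2. P = [[1, 2], [4]].
Insert 7: appended to row 1. P = [[1, 2, 7], [4]].
Insert 9: appended to row 1. P = [[1, 2, 7, 9], [4]].
Insert 8: 8 bumps 9 from row 1; 9 appends to row 2. P = [[1, 2, 7, 8], [4, 9]].
Insert 5: 5 bumps 7 from row 1; 7 bumps 9 from row 2; 9 starts row 3. P = [[1, 2, 5, 8], [4, 7], [9]].
Insert 6: 6 bumps 8 from row 1; 8 appends to row 2. P = [[1, 2, 5, 6], [4, 7, 8], [9]].
Insert 3: 3 bumps 5 from row 1; 5 bumps 7 from row 2; 7 bumps 9 from row 3; 9 starts row 4. P = [[1, 2, 3, 6], [4, 5, 8], [7], [9]].

So P = [[1, 2, 3, 6], [4, 5, 8], [7], [9]], Q = [[1, 2, 4, 5], [3, 6, 8], [7], [9]].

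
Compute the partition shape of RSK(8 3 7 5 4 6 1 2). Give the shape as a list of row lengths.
[3, 2, 1, 1, 1]

Row-insert each entry into an empty tableau.

After inserting 8: P = [[8]].
After inserting 3: P = [[3], [8]].
After inserting 7: P = [[3, 7], [8]].
After inserting 5: P = [[3, 5], [7], [8]].
After inserting 4: P = [[3, 4], [5], [7], [8]].
After inserting 6: P = [[3, 4, 6], [5], [7], [8]].
After inserting 1: P = [[1, 4, 6], [3], [5], [7], [8]].
After inserting 2: P = [[1, 2, 6], [3, 4], [5], [7], [8]].

The final insertion tableau P = [[1, 2, 6], [3, 4], [5], [7], [8]] has shape [3, 2, 1, 1, 1].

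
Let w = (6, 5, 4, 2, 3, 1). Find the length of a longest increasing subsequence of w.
2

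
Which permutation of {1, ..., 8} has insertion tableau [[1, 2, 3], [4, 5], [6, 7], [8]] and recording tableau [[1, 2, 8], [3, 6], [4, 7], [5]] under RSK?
6 8 7 4 1 5 2 3

Reverse the RSK construction: for i from n down to 1, find the cell of Q containing i, remove the entry at that cell from P, and reverse-bump it up through P; the value ejected from row 1 is w(i).

Step i=8: Q has 8 at row 1, column 3; remove that cell from P, ejecting 3. So w(8) = 3. P is now [[1, 2], [4, 5], [6, 7], [8]].
Step i=7: Q has 7 at row 3, column 2; remove 7 from row 3 of P and reverse-bump: 7 enters row 2 and ejects 5; 5 enters row 1 and ejects 2. So w(7) = 2. P is now [[1, 5], [4, 7], [6], [8]].
Step i=6: Q has 6 at row 2, column 2; remove 7 from row 2 of P and reverse-bump: 7 enters row 1 and ejects 5. So w(6) = 5. P is now [[1, 7], [4], [6], [8]].
Step i=5: Q has 5 at row 4, column 1; remove 8 from row 4 of P and reverse-bump: 8 enters row 3 and ejects 6; 6 enters row 2 and ejects 4; 4 enters row 1 and ejects 1. So w(5) = 1. P is now [[4, 7], [6], [8]].
Step i=4: Q has 4 at row 3, column 1; remove 8 from row 3 of P and reverse-bump: 8 enters row 2 and ejects 6; 6 enters row 1 and ejects 4. So w(4) = 4. P is now [[6, 7], [8]].
Step i=3: Q has 3 at row 2, column 1; remove 8 from row 2 of P and reverse-bump: 8 enters row 1 and ejects 7. So w(3) = 7. P is now [[6, 8]].
Step i=2: Q has 2 at row 1, column 2; remove that cell from P, ejecting 8. So w(2) = 8. P is now [[6]].
Step i=1: Q has 1 at row 1, column 1; remove that cell from P, ejecting 6. So w(1) = 6. P is now [].

So w = 6 8 7 4 1 5 2 3.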